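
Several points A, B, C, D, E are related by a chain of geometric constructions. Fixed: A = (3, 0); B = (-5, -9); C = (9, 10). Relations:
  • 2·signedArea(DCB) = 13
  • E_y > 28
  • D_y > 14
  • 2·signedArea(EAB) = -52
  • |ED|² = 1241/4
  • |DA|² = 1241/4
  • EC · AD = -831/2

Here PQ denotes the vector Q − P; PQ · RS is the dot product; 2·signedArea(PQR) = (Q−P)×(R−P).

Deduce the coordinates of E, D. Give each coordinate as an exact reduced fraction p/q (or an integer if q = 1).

1. D_x = 13  [line 19·x + -14·y + -44 = 0 ∩ |DA|² = 1241/4]
2. D_y = 29/2  [line 19·x + -14·y + -44 = 0 ∩ |DA|² = 1241/4]
   → D = (13, 29/2)
3. E_x = 23  [EC · AD = -831/2 ∩ 2·signedArea(EAB) = -52]
4. E_y = 29  [EC · AD = -831/2 ∩ 2·signedArea(EAB) = -52]
   → E = (23, 29)

D = (13, 29/2)
E = (23, 29)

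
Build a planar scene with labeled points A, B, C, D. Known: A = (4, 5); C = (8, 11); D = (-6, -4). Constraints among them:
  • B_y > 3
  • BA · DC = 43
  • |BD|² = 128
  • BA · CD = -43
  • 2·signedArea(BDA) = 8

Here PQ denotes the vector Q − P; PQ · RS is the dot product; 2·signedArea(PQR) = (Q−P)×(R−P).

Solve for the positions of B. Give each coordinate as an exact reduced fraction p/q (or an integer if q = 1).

B = (2, 4)

1. B_x = 2  [BA · CD = -43 ∩ 2·signedArea(BDA) = 8]
2. B_y = 4  [BA · CD = -43 ∩ 2·signedArea(BDA) = 8]
   → B = (2, 4)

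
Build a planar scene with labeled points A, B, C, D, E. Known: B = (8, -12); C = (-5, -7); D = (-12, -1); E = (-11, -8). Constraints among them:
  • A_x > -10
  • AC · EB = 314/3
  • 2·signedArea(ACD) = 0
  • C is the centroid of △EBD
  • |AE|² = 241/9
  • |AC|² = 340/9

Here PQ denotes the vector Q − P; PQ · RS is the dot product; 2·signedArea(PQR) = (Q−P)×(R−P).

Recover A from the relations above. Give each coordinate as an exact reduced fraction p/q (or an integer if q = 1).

1. A_x = -29/3  [2·signedArea(ACD) = 0 ∩ AC · EB = 314/3]
2. A_y = -3  [2·signedArea(ACD) = 0 ∩ AC · EB = 314/3]
   → A = (-29/3, -3)

A = (-29/3, -3)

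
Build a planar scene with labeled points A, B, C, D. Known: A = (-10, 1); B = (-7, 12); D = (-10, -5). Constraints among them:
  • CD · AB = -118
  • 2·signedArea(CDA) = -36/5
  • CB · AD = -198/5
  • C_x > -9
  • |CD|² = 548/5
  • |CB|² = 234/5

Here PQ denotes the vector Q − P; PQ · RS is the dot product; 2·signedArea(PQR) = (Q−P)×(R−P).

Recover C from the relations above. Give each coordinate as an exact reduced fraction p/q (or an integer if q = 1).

C = (-44/5, 27/5)

1. C_x = -44/5  [CD · AB = -118 ∩ CB · AD = -198/5]
2. C_y = 27/5  [CD · AB = -118 ∩ CB · AD = -198/5]
   → C = (-44/5, 27/5)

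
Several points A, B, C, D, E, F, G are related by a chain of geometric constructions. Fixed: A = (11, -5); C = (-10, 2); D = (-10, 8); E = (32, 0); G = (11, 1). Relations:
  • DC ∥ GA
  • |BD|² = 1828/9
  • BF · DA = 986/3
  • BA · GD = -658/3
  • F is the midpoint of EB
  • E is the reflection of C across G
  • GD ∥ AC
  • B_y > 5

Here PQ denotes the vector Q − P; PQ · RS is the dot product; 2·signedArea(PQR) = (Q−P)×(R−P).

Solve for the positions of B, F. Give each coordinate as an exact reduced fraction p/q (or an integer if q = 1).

B = (4, 16/3)
F = (18, 8/3)

1. B_x = 4  [line 21·x + -7·y + -140/3 = 0 ∩ |BD|² = 1828/9]
2. B_y = 16/3  [line 21·x + -7·y + -140/3 = 0 ∩ |BD|² = 1828/9]
   → B = (4, 16/3)
3. F_x = 18  [BF · DA = 986/3 ∩ F is the midpoint of EB]
4. F_y = 8/3  [BF · DA = 986/3 ∩ F is the midpoint of EB]
   → F = (18, 8/3)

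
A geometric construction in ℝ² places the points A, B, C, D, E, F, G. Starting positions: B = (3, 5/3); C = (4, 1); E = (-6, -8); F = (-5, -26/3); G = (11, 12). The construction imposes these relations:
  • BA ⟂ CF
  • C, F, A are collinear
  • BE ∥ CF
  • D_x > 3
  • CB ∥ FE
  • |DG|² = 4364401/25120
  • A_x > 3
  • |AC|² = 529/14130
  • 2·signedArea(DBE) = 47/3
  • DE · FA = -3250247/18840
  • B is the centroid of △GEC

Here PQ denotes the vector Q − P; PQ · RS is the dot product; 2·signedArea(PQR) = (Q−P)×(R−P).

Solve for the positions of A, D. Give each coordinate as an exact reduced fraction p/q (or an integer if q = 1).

1. A_x = 6073/1570  [C, F, A are collinear ∩ BA ⟂ CF]
2. A_y = 4043/4710  [C, F, A are collinear ∩ BA ⟂ CF]
   → A = (6073/1570, 4043/4710)
3. D_x = 24499/6280  [2·signedArea(DBE) = 47/3 ∩ DE · FA = -3250247/18840]
4. D_y = 5613/6280  [2·signedArea(DBE) = 47/3 ∩ DE · FA = -3250247/18840]
   → D = (24499/6280, 5613/6280)

A = (6073/1570, 4043/4710)
D = (24499/6280, 5613/6280)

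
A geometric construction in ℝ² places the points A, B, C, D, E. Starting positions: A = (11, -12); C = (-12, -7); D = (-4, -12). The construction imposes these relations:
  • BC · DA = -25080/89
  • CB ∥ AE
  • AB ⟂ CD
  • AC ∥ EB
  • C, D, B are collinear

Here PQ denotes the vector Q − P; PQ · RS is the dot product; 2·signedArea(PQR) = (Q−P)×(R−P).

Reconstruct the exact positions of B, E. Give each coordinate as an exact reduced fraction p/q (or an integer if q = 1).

1. B_x = 604/89  [C, D, B are collinear ∩ AB ⟂ CD]
2. B_y = -1668/89  [C, D, B are collinear ∩ AB ⟂ CD]
   → B = (604/89, -1668/89)
3. E_x = 2651/89  [AC ∥ EB ∩ CB ∥ AE]
4. E_y = -2113/89  [AC ∥ EB ∩ CB ∥ AE]
   → E = (2651/89, -2113/89)

B = (604/89, -1668/89)
E = (2651/89, -2113/89)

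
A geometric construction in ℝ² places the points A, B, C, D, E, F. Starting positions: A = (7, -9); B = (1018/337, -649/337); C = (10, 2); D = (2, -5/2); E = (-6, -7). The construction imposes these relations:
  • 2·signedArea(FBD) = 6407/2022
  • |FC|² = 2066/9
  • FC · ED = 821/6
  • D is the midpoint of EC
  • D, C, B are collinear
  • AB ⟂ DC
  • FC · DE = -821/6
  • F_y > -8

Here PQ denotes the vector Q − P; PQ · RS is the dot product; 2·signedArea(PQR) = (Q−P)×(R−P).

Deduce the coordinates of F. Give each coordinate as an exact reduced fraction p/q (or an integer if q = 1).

1. F_x = -5/3  [2·signedArea(FBD) = 6407/2022 ∩ FC · ED = 821/6]
2. F_y = -23/3  [2·signedArea(FBD) = 6407/2022 ∩ FC · ED = 821/6]
   → F = (-5/3, -23/3)

F = (-5/3, -23/3)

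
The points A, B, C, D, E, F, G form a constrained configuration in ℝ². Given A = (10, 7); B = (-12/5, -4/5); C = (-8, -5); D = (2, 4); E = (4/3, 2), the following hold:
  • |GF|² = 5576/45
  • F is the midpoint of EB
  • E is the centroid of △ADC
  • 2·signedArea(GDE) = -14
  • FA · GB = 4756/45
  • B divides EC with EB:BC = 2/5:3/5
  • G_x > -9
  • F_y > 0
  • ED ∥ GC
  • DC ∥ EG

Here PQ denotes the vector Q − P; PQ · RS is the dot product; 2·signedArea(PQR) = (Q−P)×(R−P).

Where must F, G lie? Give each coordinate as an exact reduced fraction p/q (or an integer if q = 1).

F = (-8/15, 3/5)
G = (-26/3, -7)

1. F_x = -8/15  [F is the midpoint of EB]
2. F_y = 3/5  [F is the midpoint of EB]
   → F = (-8/15, 3/5)
3. G_x = -26/3  [ED ∥ GC ∩ DC ∥ EG]
4. G_y = -7  [ED ∥ GC ∩ DC ∥ EG]
   → G = (-26/3, -7)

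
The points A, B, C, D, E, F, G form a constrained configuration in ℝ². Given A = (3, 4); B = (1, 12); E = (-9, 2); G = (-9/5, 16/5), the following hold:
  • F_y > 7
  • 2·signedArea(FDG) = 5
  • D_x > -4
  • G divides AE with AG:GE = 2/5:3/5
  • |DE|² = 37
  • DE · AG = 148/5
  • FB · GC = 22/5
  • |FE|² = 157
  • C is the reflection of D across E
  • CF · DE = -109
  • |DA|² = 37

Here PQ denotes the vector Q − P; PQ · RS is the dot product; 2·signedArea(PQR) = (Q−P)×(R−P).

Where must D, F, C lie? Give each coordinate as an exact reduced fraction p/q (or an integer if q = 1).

C = (-15, 1)
D = (-3, 3)
F = (2, 8)

1. D_x = -3  [line 24/5·x + 4/5·y + 12 = 0 ∩ |DA|² = 37]
2. D_y = 3  [line 24/5·x + 4/5·y + 12 = 0 ∩ |DA|² = 37]
   → D = (-3, 3)
3. F_x = 2  [line -1/5·x + 6/5·y + -46/5 = 0 ∩ |FE|² = 157]
4. F_y = 8  [line -1/5·x + 6/5·y + -46/5 = 0 ∩ |FE|² = 157]
   → F = (2, 8)
5. C_x = -15  [FB · GC = 22/5 ∩ C is the reflection of D across E]
6. C_y = 1  [FB · GC = 22/5 ∩ C is the reflection of D across E]
   → C = (-15, 1)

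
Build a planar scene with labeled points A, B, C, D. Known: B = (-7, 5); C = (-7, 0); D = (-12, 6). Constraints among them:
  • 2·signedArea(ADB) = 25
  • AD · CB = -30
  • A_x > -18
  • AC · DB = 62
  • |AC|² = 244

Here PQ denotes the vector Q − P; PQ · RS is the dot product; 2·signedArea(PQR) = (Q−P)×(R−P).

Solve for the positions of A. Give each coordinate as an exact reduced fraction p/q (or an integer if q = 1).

1. A_x = -17  [AC · DB = 62 ∩ 2·signedArea(ADB) = 25]
2. A_y = 12  [AC · DB = 62 ∩ 2·signedArea(ADB) = 25]
   → A = (-17, 12)

A = (-17, 12)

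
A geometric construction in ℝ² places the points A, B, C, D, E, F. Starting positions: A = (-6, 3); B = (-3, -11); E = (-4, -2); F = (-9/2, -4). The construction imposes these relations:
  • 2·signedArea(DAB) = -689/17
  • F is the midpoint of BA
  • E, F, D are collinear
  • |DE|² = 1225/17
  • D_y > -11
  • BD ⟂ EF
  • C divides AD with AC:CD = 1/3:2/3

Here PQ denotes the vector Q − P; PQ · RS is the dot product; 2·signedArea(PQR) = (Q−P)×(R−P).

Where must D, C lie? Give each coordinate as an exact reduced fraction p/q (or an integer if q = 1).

1. D_x = -103/17  [E, F, D are collinear ∩ BD ⟂ EF]
2. D_y = -174/17  [E, F, D are collinear ∩ BD ⟂ EF]
   → D = (-103/17, -174/17)
3. C_x = -307/51  [C divides AD with AC:CD = 1/3:2/3]
4. C_y = -24/17  [C divides AD with AC:CD = 1/3:2/3]
   → C = (-307/51, -24/17)

C = (-307/51, -24/17)
D = (-103/17, -174/17)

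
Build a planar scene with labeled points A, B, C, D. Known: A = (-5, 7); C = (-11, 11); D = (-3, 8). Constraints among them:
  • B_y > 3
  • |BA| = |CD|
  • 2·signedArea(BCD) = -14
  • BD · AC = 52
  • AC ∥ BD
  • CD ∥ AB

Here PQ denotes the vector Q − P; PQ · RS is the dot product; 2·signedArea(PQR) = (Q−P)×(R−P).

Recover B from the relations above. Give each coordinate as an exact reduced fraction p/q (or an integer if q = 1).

1. B_x = 3  [AC ∥ BD ∩ CD ∥ AB]
2. B_y = 4  [AC ∥ BD ∩ CD ∥ AB]
   → B = (3, 4)

B = (3, 4)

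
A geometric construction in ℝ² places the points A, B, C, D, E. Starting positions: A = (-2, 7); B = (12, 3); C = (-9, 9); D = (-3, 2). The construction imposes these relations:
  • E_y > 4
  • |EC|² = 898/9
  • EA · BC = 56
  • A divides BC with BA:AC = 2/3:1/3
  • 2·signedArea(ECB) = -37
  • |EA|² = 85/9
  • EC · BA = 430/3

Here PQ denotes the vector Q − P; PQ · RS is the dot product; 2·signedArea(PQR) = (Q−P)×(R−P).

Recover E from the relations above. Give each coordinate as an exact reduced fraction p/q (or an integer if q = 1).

E = (0, 14/3)

1. E_x = 0  [2·signedArea(ECB) = -37 ∩ EA · BC = 56]
2. E_y = 14/3  [2·signedArea(ECB) = -37 ∩ EA · BC = 56]
   → E = (0, 14/3)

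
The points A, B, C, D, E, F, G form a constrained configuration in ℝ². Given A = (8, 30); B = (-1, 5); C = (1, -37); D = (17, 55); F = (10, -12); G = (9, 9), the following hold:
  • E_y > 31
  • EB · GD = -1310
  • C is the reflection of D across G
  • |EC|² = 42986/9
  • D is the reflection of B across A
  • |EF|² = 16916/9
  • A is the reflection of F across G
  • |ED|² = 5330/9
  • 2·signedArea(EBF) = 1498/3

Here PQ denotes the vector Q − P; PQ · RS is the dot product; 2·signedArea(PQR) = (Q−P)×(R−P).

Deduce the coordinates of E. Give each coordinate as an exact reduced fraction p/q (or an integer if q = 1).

E = (34/3, 94/3)

1. E_x = 34/3  [EB · GD = -1310 ∩ 2·signedArea(EBF) = 1498/3]
2. E_y = 94/3  [EB · GD = -1310 ∩ 2·signedArea(EBF) = 1498/3]
   → E = (34/3, 94/3)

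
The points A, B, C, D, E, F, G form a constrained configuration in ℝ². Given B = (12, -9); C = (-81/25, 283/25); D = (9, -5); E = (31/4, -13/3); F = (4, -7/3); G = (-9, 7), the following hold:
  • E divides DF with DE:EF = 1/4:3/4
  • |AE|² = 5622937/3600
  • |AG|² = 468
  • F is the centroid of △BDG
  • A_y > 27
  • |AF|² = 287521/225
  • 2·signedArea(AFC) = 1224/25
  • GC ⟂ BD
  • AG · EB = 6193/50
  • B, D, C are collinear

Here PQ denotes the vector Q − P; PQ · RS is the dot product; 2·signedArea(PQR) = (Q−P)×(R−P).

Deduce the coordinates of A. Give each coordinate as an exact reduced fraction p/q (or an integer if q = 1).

A = (-387/25, 691/25)

1. A_x = -387/25  [2·signedArea(AFC) = 1224/25 ∩ AG · EB = 6193/50]
2. A_y = 691/25  [2·signedArea(AFC) = 1224/25 ∩ AG · EB = 6193/50]
   → A = (-387/25, 691/25)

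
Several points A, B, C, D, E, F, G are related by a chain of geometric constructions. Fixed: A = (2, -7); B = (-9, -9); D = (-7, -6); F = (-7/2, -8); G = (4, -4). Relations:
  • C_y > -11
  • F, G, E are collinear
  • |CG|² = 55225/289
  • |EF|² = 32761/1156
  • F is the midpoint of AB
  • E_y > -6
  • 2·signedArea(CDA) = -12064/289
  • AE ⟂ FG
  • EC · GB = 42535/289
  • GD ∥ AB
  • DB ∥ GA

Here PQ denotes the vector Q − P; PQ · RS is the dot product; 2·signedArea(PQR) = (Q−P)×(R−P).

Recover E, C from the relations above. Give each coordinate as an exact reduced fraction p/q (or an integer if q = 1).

1. E_x = 346/289  [F, G, E are collinear ∩ AE ⟂ FG]
2. E_y = -1588/289  [F, G, E are collinear ∩ AE ⟂ FG]
   → E = (346/289, -1588/289)
3. C_x = -2369/289  [2·signedArea(CDA) = -12064/289 ∩ EC · GB = 42535/289]
4. C_y = -3036/289  [2·signedArea(CDA) = -12064/289 ∩ EC · GB = 42535/289]
   → C = (-2369/289, -3036/289)

C = (-2369/289, -3036/289)
E = (346/289, -1588/289)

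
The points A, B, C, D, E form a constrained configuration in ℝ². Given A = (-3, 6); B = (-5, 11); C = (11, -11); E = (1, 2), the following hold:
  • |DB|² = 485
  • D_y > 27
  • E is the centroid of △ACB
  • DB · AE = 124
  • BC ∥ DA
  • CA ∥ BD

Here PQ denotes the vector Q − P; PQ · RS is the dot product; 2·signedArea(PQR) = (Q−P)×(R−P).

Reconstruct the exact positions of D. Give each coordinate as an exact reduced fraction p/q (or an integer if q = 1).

D = (-19, 28)

1. D_x = -19  [BC ∥ DA ∩ CA ∥ BD]
2. D_y = 28  [BC ∥ DA ∩ CA ∥ BD]
   → D = (-19, 28)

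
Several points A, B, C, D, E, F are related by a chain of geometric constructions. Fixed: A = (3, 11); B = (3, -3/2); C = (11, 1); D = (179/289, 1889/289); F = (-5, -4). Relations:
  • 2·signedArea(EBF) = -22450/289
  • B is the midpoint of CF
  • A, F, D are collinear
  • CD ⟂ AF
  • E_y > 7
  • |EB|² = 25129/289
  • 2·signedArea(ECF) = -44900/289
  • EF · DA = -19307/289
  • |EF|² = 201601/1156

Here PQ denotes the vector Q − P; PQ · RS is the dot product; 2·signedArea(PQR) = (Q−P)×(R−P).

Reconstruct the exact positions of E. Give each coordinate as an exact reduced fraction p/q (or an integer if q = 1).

1. E_x = 351/289  [2·signedArea(ECF) = -44900/289 ∩ EF · DA = -19307/289]
2. E_y = 4423/578  [2·signedArea(ECF) = -44900/289 ∩ EF · DA = -19307/289]
   → E = (351/289, 4423/578)

E = (351/289, 4423/578)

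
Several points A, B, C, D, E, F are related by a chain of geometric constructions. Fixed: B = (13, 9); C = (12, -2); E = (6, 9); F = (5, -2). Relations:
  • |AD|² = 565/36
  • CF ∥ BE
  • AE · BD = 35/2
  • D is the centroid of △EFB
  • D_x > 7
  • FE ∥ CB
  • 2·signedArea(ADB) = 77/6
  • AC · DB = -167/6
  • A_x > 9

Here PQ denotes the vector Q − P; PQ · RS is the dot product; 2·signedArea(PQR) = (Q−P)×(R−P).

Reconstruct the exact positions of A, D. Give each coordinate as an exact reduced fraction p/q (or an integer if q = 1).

A = (19/2, 9)
D = (8, 16/3)

1. D_x = 8  [D is the centroid of △EFB]
2. D_y = 16/3  [D is the centroid of △EFB]
   → D = (8, 16/3)
3. A_x = 19/2  [2·signedArea(ADB) = 77/6 ∩ AE · BD = 35/2]
4. A_y = 9  [2·signedArea(ADB) = 77/6 ∩ AE · BD = 35/2]
   → A = (19/2, 9)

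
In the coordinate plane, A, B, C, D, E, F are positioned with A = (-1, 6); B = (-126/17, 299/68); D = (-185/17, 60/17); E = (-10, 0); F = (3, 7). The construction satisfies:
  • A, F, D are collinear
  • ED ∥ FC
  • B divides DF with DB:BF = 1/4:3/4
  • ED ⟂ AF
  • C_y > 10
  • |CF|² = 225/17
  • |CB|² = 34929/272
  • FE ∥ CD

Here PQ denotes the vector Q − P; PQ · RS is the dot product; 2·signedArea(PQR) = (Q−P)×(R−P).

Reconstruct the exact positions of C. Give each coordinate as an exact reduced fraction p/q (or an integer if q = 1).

1. C_x = 36/17  [FE ∥ CD ∩ ED ∥ FC]
2. C_y = 179/17  [FE ∥ CD ∩ ED ∥ FC]
   → C = (36/17, 179/17)

C = (36/17, 179/17)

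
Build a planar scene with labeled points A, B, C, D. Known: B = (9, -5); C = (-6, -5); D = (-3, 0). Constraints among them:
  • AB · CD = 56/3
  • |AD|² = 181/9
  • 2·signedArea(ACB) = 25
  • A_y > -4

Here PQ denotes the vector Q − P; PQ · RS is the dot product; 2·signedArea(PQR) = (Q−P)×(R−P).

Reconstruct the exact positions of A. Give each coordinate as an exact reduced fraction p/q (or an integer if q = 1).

A = (0, -10/3)

1. A_x = 0  [2·signedArea(ACB) = 25 ∩ AB · CD = 56/3]
2. A_y = -10/3  [2·signedArea(ACB) = 25 ∩ AB · CD = 56/3]
   → A = (0, -10/3)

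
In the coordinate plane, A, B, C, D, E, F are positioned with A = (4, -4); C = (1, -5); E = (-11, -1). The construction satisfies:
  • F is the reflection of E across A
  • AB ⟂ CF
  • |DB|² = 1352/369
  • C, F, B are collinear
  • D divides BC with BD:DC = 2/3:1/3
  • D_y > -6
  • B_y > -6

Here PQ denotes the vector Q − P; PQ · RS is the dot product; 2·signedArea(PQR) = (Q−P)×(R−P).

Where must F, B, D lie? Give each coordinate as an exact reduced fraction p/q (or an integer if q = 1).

B = (158/41, -218/41)
D = (80/41, -628/123)
F = (19, -7)

1. F_x = 19  [F is the reflection of E across A]
2. F_y = -7  [F is the reflection of E across A]
   → F = (19, -7)
3. B_x = 158/41  [C, F, B are collinear ∩ AB ⟂ CF]
4. B_y = -218/41  [C, F, B are collinear ∩ AB ⟂ CF]
   → B = (158/41, -218/41)
5. D_x = 80/41  [D divides BC with BD:DC = 2/3:1/3]
6. D_y = -628/123  [D divides BC with BD:DC = 2/3:1/3]
   → D = (80/41, -628/123)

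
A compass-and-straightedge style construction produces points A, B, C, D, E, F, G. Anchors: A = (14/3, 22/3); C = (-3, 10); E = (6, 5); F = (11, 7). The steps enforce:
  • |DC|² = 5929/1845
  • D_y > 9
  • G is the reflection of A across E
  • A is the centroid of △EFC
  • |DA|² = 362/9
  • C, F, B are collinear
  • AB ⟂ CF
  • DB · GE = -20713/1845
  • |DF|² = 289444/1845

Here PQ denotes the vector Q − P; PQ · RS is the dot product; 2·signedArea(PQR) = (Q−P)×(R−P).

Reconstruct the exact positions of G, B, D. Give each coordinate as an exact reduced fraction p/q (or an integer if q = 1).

B = (2999/615, 1704/205)
D = (-767/615, 1973/205)
G = (22/3, 8/3)

1. G_x = 22/3  [G is the reflection of A across E]
2. G_y = 8/3  [G is the reflection of A across E]
   → G = (22/3, 8/3)
3. B_x = 2999/615  [C, F, B are collinear ∩ AB ⟂ CF]
4. B_y = 1704/205  [C, F, B are collinear ∩ AB ⟂ CF]
   → B = (2999/615, 1704/205)
5. D_x = -767/615  [line 4/3·x + -7/3·y + 44501/1845 = 0 ∩ |DC|² = 5929/1845]
6. D_y = 1973/205  [line 4/3·x + -7/3·y + 44501/1845 = 0 ∩ |DC|² = 5929/1845]
   → D = (-767/615, 1973/205)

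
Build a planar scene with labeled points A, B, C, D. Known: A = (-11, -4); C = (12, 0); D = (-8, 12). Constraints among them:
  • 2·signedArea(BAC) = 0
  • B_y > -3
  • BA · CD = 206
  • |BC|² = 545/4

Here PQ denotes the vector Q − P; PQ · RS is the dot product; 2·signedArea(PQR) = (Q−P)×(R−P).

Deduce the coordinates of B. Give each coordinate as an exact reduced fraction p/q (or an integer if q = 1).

B = (1/2, -2)

1. B_x = 1/2  [2·signedArea(BAC) = 0 ∩ BA · CD = 206]
2. B_y = -2  [2·signedArea(BAC) = 0 ∩ BA · CD = 206]
   → B = (1/2, -2)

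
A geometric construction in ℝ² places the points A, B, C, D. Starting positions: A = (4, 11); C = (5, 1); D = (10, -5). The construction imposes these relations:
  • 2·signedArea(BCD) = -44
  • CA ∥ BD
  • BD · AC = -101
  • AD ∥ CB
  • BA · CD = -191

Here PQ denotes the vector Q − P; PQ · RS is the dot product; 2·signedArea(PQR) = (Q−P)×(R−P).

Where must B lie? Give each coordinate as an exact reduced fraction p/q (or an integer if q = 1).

B = (11, -15)

1. B_x = 11  [CA ∥ BD ∩ AD ∥ CB]
2. B_y = -15  [CA ∥ BD ∩ AD ∥ CB]
   → B = (11, -15)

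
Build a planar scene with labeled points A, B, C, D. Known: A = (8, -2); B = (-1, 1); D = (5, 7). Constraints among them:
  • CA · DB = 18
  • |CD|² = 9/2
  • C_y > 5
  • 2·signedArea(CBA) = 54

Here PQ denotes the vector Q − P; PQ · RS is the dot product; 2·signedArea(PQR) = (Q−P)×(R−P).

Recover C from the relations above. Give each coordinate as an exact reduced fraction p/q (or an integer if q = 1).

1. C_x = 7/2  [CA · DB = 18 ∩ 2·signedArea(CBA) = 54]
2. C_y = 11/2  [CA · DB = 18 ∩ 2·signedArea(CBA) = 54]
   → C = (7/2, 11/2)

C = (7/2, 11/2)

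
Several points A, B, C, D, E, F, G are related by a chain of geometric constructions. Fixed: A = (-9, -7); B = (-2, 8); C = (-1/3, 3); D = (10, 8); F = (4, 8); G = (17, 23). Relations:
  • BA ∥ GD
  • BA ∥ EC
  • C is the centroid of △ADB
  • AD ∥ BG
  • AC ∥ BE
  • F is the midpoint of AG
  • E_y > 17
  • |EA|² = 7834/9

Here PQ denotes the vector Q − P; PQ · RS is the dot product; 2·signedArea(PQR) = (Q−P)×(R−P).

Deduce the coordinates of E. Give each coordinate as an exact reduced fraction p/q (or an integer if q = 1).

1. E_x = 20/3  [BA ∥ EC ∩ AC ∥ BE]
2. E_y = 18  [BA ∥ EC ∩ AC ∥ BE]
   → E = (20/3, 18)

E = (20/3, 18)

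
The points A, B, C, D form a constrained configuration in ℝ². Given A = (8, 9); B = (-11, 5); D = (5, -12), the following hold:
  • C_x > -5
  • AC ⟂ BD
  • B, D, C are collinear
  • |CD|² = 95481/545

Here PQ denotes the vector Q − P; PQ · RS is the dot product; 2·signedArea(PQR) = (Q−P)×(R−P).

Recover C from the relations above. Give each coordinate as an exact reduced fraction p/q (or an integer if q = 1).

C = (-2219/545, -1287/545)

1. C_x = -2219/545  [B, D, C are collinear ∩ AC ⟂ BD]
2. C_y = -1287/545  [B, D, C are collinear ∩ AC ⟂ BD]
   → C = (-2219/545, -1287/545)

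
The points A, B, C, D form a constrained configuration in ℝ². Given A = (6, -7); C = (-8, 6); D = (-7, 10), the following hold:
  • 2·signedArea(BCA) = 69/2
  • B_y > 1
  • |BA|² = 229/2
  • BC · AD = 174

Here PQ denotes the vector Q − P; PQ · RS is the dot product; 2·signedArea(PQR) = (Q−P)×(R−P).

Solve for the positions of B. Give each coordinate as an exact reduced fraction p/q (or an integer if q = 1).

1. B_x = -1/2  [BC · AD = 174 ∩ 2·signedArea(BCA) = 69/2]
2. B_y = 3/2  [BC · AD = 174 ∩ 2·signedArea(BCA) = 69/2]
   → B = (-1/2, 3/2)

B = (-1/2, 3/2)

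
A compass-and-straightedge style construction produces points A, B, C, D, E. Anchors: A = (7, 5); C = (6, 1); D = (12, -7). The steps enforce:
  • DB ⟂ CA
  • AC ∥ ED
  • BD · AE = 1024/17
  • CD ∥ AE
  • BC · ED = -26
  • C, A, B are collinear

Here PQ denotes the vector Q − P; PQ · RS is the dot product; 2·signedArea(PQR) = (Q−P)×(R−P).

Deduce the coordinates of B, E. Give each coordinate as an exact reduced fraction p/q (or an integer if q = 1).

B = (76/17, -87/17)
E = (13, -3)

1. B_x = 76/17  [C, A, B are collinear ∩ DB ⟂ CA]
2. B_y = -87/17  [C, A, B are collinear ∩ DB ⟂ CA]
   → B = (76/17, -87/17)
3. E_x = 13  [AC ∥ ED ∩ CD ∥ AE]
4. E_y = -3  [AC ∥ ED ∩ CD ∥ AE]
   → E = (13, -3)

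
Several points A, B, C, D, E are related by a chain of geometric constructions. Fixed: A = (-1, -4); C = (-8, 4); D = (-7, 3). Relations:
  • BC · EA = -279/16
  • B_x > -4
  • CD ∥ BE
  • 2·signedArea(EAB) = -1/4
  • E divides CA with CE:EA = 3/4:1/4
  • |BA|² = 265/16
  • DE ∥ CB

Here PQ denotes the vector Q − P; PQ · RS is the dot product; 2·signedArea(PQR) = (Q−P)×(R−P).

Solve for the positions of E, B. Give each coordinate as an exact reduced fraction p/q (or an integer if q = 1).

1. E_x = -11/4  [E divides CA with CE:EA = 3/4:1/4]
2. E_y = -2  [E divides CA with CE:EA = 3/4:1/4]
   → E = (-11/4, -2)
3. B_x = -15/4  [CD ∥ BE ∩ DE ∥ CB]
4. B_y = -1  [CD ∥ BE ∩ DE ∥ CB]
   → B = (-15/4, -1)

B = (-15/4, -1)
E = (-11/4, -2)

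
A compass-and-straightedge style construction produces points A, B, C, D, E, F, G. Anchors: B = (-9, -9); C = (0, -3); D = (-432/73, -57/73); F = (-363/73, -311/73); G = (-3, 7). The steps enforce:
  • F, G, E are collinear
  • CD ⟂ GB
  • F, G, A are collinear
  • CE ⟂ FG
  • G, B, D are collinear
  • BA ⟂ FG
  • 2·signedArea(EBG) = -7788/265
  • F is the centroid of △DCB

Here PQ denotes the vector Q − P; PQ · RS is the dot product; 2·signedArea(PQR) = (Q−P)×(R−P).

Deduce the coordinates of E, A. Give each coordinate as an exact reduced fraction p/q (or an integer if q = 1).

A = (-1563/265, -2529/265)
E = (-89187/19345, -42411/19345)

1. E_x = -89187/19345  [F, G, E are collinear ∩ CE ⟂ FG]
2. E_y = -42411/19345  [F, G, E are collinear ∩ CE ⟂ FG]
   → E = (-89187/19345, -42411/19345)
3. A_x = -1563/265  [F, G, A are collinear ∩ BA ⟂ FG]
4. A_y = -2529/265  [F, G, A are collinear ∩ BA ⟂ FG]
   → A = (-1563/265, -2529/265)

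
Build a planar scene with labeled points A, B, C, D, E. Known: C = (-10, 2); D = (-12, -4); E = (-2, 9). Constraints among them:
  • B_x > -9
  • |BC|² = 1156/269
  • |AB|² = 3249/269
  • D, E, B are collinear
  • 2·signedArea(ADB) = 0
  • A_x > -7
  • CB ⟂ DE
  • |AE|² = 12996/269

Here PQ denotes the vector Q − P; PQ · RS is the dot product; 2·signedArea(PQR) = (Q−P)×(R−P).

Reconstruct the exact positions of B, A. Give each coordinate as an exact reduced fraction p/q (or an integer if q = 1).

1. B_x = -2248/269  [D, E, B are collinear ∩ CB ⟂ DE]
2. B_y = 198/269  [D, E, B are collinear ∩ CB ⟂ DE]
   → B = (-2248/269, 198/269)
3. A_x = -1678/269  [line -1274/269·x + 980/269·y + -11368/269 = 0 ∩ |AB|² = 3249/269]
4. A_y = 939/269  [line -1274/269·x + 980/269·y + -11368/269 = 0 ∩ |AB|² = 3249/269]
   → A = (-1678/269, 939/269)

A = (-1678/269, 939/269)
B = (-2248/269, 198/269)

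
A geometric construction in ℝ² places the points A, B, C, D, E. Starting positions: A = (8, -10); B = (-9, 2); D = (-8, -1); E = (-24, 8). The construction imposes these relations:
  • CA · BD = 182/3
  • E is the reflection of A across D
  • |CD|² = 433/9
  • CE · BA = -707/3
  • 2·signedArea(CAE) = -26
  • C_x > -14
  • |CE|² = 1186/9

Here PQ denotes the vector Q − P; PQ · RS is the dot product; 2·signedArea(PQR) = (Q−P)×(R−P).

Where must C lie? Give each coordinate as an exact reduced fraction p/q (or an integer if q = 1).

1. C_x = -41/3  [CE · BA = -707/3 ∩ CA · BD = 182/3]
2. C_y = 3  [CE · BA = -707/3 ∩ CA · BD = 182/3]
   → C = (-41/3, 3)

C = (-41/3, 3)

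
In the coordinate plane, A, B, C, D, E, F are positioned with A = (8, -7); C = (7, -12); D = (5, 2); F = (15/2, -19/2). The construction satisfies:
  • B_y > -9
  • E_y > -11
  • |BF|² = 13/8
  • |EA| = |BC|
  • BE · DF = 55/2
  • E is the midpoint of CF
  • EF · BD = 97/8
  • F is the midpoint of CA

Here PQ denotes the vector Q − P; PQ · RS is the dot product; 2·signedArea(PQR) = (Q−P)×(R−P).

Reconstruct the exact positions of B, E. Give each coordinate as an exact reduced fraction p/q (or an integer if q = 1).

B = (31/4, -33/4)
E = (29/4, -43/4)

1. E_x = 29/4  [E is the midpoint of CF]
2. E_y = -43/4  [E is the midpoint of CF]
   → E = (29/4, -43/4)
3. B_x = 31/4  [BE · DF = 55/2 ∩ EF · BD = 97/8]
4. B_y = -33/4  [BE · DF = 55/2 ∩ EF · BD = 97/8]
   → B = (31/4, -33/4)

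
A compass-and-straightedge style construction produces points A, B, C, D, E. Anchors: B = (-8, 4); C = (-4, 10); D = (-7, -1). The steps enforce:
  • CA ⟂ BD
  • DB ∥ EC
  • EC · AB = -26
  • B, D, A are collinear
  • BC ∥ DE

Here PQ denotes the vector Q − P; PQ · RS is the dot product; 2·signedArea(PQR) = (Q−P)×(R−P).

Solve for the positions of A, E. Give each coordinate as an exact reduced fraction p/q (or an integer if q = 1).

A = (-9, 9)
E = (-3, 5)

1. A_x = -9  [B, D, A are collinear ∩ CA ⟂ BD]
2. A_y = 9  [B, D, A are collinear ∩ CA ⟂ BD]
   → A = (-9, 9)
3. E_x = -3  [DB ∥ EC ∩ BC ∥ DE]
4. E_y = 5  [DB ∥ EC ∩ BC ∥ DE]
   → E = (-3, 5)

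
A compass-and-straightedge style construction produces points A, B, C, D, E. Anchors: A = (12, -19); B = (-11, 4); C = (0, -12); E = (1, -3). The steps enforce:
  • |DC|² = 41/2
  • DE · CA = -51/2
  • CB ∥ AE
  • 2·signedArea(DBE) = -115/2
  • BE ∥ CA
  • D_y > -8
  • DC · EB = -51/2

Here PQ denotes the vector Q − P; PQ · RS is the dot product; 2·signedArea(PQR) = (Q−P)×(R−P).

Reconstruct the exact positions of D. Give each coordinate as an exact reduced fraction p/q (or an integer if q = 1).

1. D_x = 1/2  [DE · CA = -51/2 ∩ 2·signedArea(DBE) = -115/2]
2. D_y = -15/2  [DE · CA = -51/2 ∩ 2·signedArea(DBE) = -115/2]
   → D = (1/2, -15/2)

D = (1/2, -15/2)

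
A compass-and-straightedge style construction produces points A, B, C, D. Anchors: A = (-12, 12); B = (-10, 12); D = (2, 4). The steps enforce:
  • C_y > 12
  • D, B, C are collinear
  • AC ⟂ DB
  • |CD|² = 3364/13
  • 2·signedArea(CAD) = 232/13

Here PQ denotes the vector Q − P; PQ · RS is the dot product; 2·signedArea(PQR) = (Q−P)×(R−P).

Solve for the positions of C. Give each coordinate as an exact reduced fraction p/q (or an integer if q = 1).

1. C_x = -148/13  [D, B, C are collinear ∩ AC ⟂ DB]
2. C_y = 168/13  [D, B, C are collinear ∩ AC ⟂ DB]
   → C = (-148/13, 168/13)

C = (-148/13, 168/13)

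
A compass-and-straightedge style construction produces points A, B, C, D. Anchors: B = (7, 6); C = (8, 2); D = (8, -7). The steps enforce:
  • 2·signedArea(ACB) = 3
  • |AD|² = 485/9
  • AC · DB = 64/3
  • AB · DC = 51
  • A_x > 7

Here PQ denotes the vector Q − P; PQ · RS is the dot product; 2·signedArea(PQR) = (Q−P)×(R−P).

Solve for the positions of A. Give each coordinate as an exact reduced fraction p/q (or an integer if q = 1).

A = (23/3, 1/3)

1. A_x = 23/3  [AB · DC = 51 ∩ AC · DB = 64/3]
2. A_y = 1/3  [AB · DC = 51 ∩ AC · DB = 64/3]
   → A = (23/3, 1/3)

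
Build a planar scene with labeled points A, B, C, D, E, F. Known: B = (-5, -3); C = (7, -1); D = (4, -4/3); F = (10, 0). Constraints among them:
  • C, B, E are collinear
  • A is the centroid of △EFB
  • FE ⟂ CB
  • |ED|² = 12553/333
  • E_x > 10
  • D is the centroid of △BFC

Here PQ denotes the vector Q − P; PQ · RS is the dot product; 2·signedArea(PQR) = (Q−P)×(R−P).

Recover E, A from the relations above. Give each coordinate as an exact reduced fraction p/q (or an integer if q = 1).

1. E_x = 373/37  [C, B, E are collinear ∩ FE ⟂ CB]
2. E_y = -18/37  [C, B, E are collinear ∩ FE ⟂ CB]
   → E = (373/37, -18/37)
3. A_x = 186/37  [A is the centroid of △EFB]
4. A_y = -43/37  [A is the centroid of △EFB]
   → A = (186/37, -43/37)

A = (186/37, -43/37)
E = (373/37, -18/37)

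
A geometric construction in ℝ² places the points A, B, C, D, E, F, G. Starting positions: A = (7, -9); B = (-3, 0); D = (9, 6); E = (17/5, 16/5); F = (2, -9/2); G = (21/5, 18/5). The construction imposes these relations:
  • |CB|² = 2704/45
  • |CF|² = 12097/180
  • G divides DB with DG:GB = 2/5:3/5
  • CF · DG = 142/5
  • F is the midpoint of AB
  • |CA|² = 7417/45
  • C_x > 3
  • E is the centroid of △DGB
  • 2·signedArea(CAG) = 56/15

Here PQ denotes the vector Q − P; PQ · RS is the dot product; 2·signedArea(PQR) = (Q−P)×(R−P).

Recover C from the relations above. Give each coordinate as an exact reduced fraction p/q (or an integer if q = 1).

1. C_x = 59/15  [2·signedArea(CAG) = 56/15 ∩ CF · DG = 142/5]
2. C_y = 52/15  [2·signedArea(CAG) = 56/15 ∩ CF · DG = 142/5]
   → C = (59/15, 52/15)

C = (59/15, 52/15)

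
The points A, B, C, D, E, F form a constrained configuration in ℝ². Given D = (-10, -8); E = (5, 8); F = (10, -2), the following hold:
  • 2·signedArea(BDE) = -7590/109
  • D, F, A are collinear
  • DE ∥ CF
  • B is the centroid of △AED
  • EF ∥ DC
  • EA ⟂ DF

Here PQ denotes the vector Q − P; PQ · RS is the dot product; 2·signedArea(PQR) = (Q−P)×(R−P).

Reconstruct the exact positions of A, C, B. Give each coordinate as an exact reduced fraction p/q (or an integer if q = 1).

A = (890/109, -278/109)
B = (115/109, -278/327)
C = (-5, -18)

1. A_x = 890/109  [D, F, A are collinear ∩ EA ⟂ DF]
2. A_y = -278/109  [D, F, A are collinear ∩ EA ⟂ DF]
   → A = (890/109, -278/109)
3. C_x = -5  [DE ∥ CF ∩ EF ∥ DC]
4. C_y = -18  [DE ∥ CF ∩ EF ∥ DC]
   → C = (-5, -18)
5. B_x = 115/109  [B is the centroid of △AED]
6. B_y = -278/327  [B is the centroid of △AED]
   → B = (115/109, -278/327)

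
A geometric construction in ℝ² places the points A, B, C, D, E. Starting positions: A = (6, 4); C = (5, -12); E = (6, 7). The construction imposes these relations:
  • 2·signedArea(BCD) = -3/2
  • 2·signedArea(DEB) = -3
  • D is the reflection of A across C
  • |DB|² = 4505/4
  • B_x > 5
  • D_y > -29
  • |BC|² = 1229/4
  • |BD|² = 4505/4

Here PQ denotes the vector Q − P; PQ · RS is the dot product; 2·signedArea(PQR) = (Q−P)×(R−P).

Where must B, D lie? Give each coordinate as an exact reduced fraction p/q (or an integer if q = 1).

B = (6, 11/2)
D = (4, -28)

1. D_x = 4  [D is the reflection of A across C]
2. D_y = -28  [D is the reflection of A across C]
   → D = (4, -28)
3. B_x = 6  [2·signedArea(BCD) = -3/2 ∩ 2·signedArea(DEB) = -3]
4. B_y = 11/2  [2·signedArea(BCD) = -3/2 ∩ 2·signedArea(DEB) = -3]
   → B = (6, 11/2)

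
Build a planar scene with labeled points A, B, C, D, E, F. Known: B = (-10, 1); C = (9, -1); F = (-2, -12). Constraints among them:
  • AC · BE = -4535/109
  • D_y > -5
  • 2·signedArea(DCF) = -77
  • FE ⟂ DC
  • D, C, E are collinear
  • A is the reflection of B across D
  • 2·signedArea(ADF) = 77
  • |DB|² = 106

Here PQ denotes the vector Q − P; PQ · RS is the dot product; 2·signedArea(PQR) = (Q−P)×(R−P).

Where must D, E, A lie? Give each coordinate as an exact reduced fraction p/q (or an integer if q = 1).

A = (8, -9)
D = (-1, -4)
E = (-449/109, -538/109)

1. D_x = -1  [line 11·x + -11·y + -33 = 0 ∩ |DB|² = 106]
2. D_y = -4  [line 11·x + -11·y + -33 = 0 ∩ |DB|² = 106]
   → D = (-1, -4)
3. E_x = -449/109  [D, C, E are collinear ∩ FE ⟂ DC]
4. E_y = -538/109  [D, C, E are collinear ∩ FE ⟂ DC]
   → E = (-449/109, -538/109)
5. A_x = 8  [A is the reflection of B across D]
6. A_y = -9  [A is the reflection of B across D]
   → A = (8, -9)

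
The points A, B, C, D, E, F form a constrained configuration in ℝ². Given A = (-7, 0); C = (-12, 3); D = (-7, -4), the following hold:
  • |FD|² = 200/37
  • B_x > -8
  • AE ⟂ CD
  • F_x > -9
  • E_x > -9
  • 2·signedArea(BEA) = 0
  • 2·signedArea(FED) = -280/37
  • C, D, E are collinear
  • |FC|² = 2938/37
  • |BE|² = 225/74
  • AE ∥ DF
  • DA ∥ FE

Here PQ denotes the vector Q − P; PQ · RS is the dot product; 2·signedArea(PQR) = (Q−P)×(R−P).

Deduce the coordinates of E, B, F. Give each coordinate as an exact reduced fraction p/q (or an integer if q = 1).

1. E_x = -329/37  [C, D, E are collinear ∩ AE ⟂ CD]
2. E_y = -50/37  [C, D, E are collinear ∩ AE ⟂ CD]
   → E = (-329/37, -50/37)
3. B_x = -553/74  [line -50/37·x + 70/37·y + -350/37 = 0 ∩ |BE|² = 225/74]
4. B_y = -25/74  [line -50/37·x + 70/37·y + -350/37 = 0 ∩ |BE|² = 225/74]
   → B = (-553/74, -25/74)
5. F_x = -329/37  [DA ∥ FE ∩ AE ∥ DF]
6. F_y = -198/37  [DA ∥ FE ∩ AE ∥ DF]
   → F = (-329/37, -198/37)

B = (-553/74, -25/74)
E = (-329/37, -50/37)
F = (-329/37, -198/37)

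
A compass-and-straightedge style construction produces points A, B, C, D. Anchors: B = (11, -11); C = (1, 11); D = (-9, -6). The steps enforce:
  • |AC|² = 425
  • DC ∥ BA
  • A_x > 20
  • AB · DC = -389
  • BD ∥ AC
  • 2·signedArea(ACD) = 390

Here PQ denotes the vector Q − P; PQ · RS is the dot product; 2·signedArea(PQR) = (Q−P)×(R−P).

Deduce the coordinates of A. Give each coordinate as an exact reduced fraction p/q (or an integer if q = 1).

1. A_x = 21  [BD ∥ AC ∩ DC ∥ BA]
2. A_y = 6  [BD ∥ AC ∩ DC ∥ BA]
   → A = (21, 6)

A = (21, 6)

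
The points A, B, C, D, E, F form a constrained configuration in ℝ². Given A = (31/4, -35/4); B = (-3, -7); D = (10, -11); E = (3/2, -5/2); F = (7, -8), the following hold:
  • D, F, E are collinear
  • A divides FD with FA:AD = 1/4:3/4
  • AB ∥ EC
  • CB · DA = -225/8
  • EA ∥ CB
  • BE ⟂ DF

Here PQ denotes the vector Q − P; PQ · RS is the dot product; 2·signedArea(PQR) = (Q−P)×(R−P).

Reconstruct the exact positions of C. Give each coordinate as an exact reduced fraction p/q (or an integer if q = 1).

1. C_x = -37/4  [EA ∥ CB ∩ AB ∥ EC]
2. C_y = -3/4  [EA ∥ CB ∩ AB ∥ EC]
   → C = (-37/4, -3/4)

C = (-37/4, -3/4)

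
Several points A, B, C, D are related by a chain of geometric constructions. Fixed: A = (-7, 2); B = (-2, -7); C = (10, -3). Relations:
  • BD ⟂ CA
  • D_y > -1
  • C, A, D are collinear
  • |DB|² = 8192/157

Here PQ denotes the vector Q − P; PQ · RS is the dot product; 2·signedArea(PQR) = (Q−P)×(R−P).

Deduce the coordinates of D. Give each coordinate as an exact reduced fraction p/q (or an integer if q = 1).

D = (6/157, -11/157)

1. D_x = 6/157  [C, A, D are collinear ∩ BD ⟂ CA]
2. D_y = -11/157  [C, A, D are collinear ∩ BD ⟂ CA]
   → D = (6/157, -11/157)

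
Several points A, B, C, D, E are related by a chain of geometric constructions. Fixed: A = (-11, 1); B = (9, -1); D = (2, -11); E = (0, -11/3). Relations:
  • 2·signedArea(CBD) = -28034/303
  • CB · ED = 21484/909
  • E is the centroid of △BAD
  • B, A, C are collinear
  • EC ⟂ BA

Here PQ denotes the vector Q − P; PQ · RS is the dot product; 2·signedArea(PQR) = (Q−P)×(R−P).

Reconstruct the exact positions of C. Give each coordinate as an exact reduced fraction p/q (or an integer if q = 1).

1. C_x = 107/303  [B, A, C are collinear ∩ EC ⟂ BA]
2. C_y = -41/303  [B, A, C are collinear ∩ EC ⟂ BA]
   → C = (107/303, -41/303)

C = (107/303, -41/303)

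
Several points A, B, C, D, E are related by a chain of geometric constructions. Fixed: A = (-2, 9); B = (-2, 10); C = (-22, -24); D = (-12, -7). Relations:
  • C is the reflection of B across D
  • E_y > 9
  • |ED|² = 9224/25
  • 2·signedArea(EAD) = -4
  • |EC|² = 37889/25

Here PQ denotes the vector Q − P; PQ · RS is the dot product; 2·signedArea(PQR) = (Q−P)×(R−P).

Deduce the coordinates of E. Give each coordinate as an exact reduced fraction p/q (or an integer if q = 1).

1. E_x = -2  [line 16·x + -10·y + 126 = 0 ∩ |EC|² = 37889/25]
2. E_y = 47/5  [line 16·x + -10·y + 126 = 0 ∩ |EC|² = 37889/25]
   → E = (-2, 47/5)

E = (-2, 47/5)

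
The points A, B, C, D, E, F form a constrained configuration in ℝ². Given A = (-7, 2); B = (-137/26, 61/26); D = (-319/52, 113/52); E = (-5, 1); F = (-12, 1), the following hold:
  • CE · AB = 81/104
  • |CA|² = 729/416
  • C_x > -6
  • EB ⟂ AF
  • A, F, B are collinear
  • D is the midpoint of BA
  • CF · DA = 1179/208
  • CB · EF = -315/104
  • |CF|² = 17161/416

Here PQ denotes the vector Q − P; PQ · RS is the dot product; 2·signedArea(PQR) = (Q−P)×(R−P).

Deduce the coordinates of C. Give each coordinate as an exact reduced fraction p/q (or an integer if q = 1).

C = (-593/104, 235/104)

1. C_x = -593/104  [CE · AB = 81/104 ∩ CB · EF = -315/104]
2. C_y = 235/104  [CE · AB = 81/104 ∩ CB · EF = -315/104]
   → C = (-593/104, 235/104)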